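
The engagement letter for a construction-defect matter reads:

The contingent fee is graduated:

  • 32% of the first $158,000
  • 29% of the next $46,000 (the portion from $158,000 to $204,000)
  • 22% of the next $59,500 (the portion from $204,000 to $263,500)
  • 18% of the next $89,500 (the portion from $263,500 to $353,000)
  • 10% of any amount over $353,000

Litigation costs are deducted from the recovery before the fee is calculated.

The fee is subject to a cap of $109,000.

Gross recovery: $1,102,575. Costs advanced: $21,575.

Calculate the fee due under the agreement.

Fee base (net of costs): $1,102,575 − $21,575 = $1,081,000
First $158,000 at 32% = $50,560.00
Next $46,000 at 29% = $13,340.00
Next $59,500 at 22% = $13,090.00
Next $89,500 at 18% = $16,110.00
Remaining $728,000 at 10% = $72,800.00
Fee: $50,560.00 + $13,340.00 + $13,090.00 + $16,110.00 + $72,800.00 = $165,900.00
$165,900.00 exceeds the $109,000 cap, so the fee is capped at $109,000.00.

$109,000.00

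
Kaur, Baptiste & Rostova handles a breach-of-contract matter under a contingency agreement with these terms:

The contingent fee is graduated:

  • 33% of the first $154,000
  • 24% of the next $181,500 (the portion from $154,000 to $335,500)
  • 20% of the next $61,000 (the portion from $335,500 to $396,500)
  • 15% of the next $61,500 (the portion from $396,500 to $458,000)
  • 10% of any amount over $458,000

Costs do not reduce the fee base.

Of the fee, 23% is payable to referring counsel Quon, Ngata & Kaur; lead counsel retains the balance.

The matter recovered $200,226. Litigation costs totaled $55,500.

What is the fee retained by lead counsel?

$47,673.96

Fee base is the gross recovery, $200,226; costs are reimbursed separately.
First $154,000 at 33% = $50,820.00
Remaining $46,226 at 24% = $11,094.24
Fee: $50,820.00 + $11,094.24 = $61,914.24
Referral share: 23% of $61,914.24 = $14,240.28; lead counsel retains $61,914.24 − $14,240.28 = $47,673.96.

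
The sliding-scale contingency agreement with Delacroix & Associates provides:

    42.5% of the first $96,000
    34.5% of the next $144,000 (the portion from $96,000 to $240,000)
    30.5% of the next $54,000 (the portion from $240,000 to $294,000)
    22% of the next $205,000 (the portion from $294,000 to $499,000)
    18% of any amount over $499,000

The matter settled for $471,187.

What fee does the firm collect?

First $96,000 at 42.5% = $40,800.00
Next $144,000 at 34.5% = $49,680.00
Next $54,000 at 30.5% = $16,470.00
Remaining $177,187 at 22% = $38,981.14
Fee: $40,800.00 + $49,680.00 + $16,470.00 + $38,981.14 = $145,931.14

$145,931.14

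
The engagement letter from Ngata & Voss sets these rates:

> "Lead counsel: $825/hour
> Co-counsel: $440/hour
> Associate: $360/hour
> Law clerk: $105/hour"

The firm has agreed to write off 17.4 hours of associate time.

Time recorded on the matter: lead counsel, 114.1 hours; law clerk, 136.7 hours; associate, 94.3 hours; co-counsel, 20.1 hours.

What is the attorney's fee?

$145,014.00

Lead counsel: 114.1 × $825 = $94,132.50
Co-counsel: 20.1 × $440 = $8,844.00
Associate: 94.3 × $360 = $33,948.00
Law clerk: 136.7 × $105 = $14,353.50
Subtotal: $151,278.00
Write-off: 17.4 × $360 = $6,264.00
Total: $151,278.00 − $6,264.00 = $145,014.00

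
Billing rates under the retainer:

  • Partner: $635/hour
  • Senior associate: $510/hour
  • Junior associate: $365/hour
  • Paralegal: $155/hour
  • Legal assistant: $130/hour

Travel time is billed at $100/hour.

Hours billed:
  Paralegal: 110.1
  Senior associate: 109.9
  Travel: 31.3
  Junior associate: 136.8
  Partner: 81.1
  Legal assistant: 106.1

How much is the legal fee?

Partner: 81.1 × $635 = $51,498.50
Senior associate: 109.9 × $510 = $56,049.00
Junior associate: 136.8 × $365 = $49,932.00
Paralegal: 110.1 × $155 = $17,065.50
Legal assistant: 106.1 × $130 = $13,793.00
Subtotal: $51,498.50 + $56,049.00 + $49,932.00 + $17,065.50 + $13,793.00 = $188,338.00
Travel: 31.3 × $100 = $3,130.00
Total: $188,338.00 + $3,130.00 = $191,468.00

$191,468.00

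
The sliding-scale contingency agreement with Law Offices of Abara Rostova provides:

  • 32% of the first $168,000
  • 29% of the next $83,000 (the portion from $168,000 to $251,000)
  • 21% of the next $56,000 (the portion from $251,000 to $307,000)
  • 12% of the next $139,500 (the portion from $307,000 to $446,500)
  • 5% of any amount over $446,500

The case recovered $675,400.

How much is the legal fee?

First $168,000 at 32% = $53,760.00
Next $83,000 at 29% = $24,070.00
Next $56,000 at 21% = $11,760.00
Next $139,500 at 12% = $16,740.00
Remaining $228,900 at 5% = $11,445.00
Fee: $53,760.00 + $24,070.00 + $11,760.00 + $16,740.00 + $11,445.00 = $117,775.00

$117,775.00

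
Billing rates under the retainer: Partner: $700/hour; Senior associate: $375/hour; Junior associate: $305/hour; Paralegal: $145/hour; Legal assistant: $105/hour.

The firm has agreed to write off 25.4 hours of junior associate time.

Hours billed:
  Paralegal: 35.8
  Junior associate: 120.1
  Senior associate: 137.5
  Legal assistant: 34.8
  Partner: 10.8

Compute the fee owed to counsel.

$96,851.00

Partner: 10.8 × $700 = $7,560.00
Senior associate: 137.5 × $375 = $51,562.50
Junior associate: 120.1 × $305 = $36,630.50
Paralegal: 35.8 × $145 = $5,191.00
Legal assistant: 34.8 × $105 = $3,654.00
Subtotal: $104,598.00
Write-off: 25.4 × $305 = $7,747.00
Total: $104,598.00 − $7,747.00 = $96,851.00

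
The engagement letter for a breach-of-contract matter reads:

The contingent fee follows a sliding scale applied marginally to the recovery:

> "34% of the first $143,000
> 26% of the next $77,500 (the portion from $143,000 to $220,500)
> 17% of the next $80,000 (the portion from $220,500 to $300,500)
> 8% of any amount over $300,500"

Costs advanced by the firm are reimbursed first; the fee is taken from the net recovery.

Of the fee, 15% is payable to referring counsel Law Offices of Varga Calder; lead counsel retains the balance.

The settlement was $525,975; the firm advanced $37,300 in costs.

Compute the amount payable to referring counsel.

$14,613.60

Fee base (net of costs): $525,975 − $37,300 = $488,675
First $143,000 at 34% = $48,620.00
Next $77,500 at 26% = $20,150.00
Next $80,000 at 17% = $13,600.00
Remaining $188,175 at 8% = $15,054.00
Fee: $48,620.00 + $20,150.00 + $13,600.00 + $15,054.00 = $97,424.00
Referral share: 15% of $97,424.00 = $14,613.60; lead counsel retains $97,424.00 − $14,613.60 = $82,810.40.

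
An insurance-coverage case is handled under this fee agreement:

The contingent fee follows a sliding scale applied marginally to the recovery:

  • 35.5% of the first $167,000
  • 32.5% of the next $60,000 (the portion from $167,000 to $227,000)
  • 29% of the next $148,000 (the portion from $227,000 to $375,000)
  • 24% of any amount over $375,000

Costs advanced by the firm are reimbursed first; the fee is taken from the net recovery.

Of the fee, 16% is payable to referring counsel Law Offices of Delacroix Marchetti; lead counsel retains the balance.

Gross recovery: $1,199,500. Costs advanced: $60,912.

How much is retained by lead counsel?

$256,171.54

Fee base (net of costs): $1,199,500 − $60,912 = $1,138,588
First $167,000 at 35.5% = $59,285.00
Next $60,000 at 32.5% = $19,500.00
Next $148,000 at 29% = $42,920.00
Remaining $763,588 at 24% = $183,261.12
Fee: $59,285.00 + $19,500.00 + $42,920.00 + $183,261.12 = $304,966.12
Referral share: 16% of $304,966.12 = $48,794.58; lead counsel retains $304,966.12 − $48,794.58 = $256,171.54.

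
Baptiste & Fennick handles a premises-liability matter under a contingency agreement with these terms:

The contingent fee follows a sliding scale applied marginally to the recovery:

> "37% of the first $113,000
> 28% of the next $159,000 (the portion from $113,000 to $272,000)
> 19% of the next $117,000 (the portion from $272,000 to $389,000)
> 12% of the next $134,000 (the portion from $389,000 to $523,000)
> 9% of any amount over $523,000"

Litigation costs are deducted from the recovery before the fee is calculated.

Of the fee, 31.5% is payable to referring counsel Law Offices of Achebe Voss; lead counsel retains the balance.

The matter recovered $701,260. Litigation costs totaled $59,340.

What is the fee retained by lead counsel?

$92,709.82

Fee base (net of costs): $701,260 − $59,340 = $641,920
First $113,000 at 37% = $41,810.00
Next $159,000 at 28% = $44,520.00
Next $117,000 at 19% = $22,230.00
Next $134,000 at 12% = $16,080.00
Remaining $118,920 at 9% = $10,702.80
Fee: $41,810.00 + $44,520.00 + $22,230.00 + $16,080.00 + $10,702.80 = $135,342.80
Referral share: 31.5% of $135,342.80 = $42,632.98; lead counsel retains $135,342.80 − $42,632.98 = $92,709.82.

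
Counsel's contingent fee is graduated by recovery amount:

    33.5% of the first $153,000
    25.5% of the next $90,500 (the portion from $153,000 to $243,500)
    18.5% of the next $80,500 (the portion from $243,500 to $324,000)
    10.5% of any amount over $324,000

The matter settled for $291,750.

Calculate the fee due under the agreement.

First $153,000 at 33.5% = $51,255.00
Next $90,500 at 25.5% = $23,077.50
Remaining $48,250 at 18.5% = $8,926.25
Fee: $51,255.00 + $23,077.50 + $8,926.25 = $83,258.75

$83,258.75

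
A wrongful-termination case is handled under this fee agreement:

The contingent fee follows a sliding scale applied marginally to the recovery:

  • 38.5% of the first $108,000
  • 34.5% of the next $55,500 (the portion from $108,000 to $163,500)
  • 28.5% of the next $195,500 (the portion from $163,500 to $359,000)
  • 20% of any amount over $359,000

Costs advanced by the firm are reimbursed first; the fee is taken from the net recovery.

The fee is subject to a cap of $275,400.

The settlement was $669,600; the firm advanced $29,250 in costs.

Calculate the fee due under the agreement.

Fee base (net of costs): $669,600 − $29,250 = $640,350
First $108,000 at 38.5% = $41,580.00
Next $55,500 at 34.5% = $19,147.50
Next $195,500 at 28.5% = $55,717.50
Remaining $281,350 at 20% = $56,270.00
Fee: $41,580.00 + $19,147.50 + $55,717.50 + $56,270.00 = $172,715.00
$172,715.00 is under the $275,400 cap.

$172,715.00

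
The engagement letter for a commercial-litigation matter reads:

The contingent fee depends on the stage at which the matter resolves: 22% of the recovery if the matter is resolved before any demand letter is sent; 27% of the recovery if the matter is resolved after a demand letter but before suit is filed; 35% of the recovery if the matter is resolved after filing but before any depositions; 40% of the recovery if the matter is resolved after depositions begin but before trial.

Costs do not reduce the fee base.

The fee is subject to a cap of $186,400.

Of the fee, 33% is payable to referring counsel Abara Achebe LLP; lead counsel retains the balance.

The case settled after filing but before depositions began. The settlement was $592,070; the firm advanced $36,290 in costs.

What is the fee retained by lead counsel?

$124,888.00

Fee base is the gross recovery, $592,070; costs are reimbursed separately.
The matter settled after filing but before depositions began, so the 35% rate applies.
$592,070 × 35% = $207,224.50
$207,224.50 exceeds the $186,400 cap, so the fee is capped at $186,400.00.
Referral share: 33% of $186,400.00 = $61,512.00; lead counsel retains $186,400.00 − $61,512.00 = $124,888.00.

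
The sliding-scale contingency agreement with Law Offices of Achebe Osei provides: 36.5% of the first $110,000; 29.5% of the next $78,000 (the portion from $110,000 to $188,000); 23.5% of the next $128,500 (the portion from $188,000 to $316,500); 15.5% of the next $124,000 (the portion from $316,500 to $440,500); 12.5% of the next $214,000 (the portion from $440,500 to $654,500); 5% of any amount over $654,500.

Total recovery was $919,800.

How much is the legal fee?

First $110,000 at 36.5% = $40,150.00
Next $78,000 at 29.5% = $23,010.00
Next $128,500 at 23.5% = $30,197.50
Next $124,000 at 15.5% = $19,220.00
Next $214,000 at 12.5% = $26,750.00
Remaining $265,300 at 5% = $13,265.00
Fee: $40,150.00 + $23,010.00 + $30,197.50 + $19,220.00 + $26,750.00 + $13,265.00 = $152,592.50

$152,592.50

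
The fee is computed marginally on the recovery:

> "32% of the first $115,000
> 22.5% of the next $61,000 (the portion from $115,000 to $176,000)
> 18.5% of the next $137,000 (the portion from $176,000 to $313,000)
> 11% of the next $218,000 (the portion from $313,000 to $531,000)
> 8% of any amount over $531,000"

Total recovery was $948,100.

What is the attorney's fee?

First $115,000 at 32% = $36,800.00
Next $61,000 at 22.5% = $13,725.00
Next $137,000 at 18.5% = $25,345.00
Next $218,000 at 11% = $23,980.00
Remaining $417,100 at 8% = $33,368.00
Fee: $36,800.00 + $13,725.00 + $25,345.00 + $23,980.00 + $33,368.00 = $133,218.00

$133,218.00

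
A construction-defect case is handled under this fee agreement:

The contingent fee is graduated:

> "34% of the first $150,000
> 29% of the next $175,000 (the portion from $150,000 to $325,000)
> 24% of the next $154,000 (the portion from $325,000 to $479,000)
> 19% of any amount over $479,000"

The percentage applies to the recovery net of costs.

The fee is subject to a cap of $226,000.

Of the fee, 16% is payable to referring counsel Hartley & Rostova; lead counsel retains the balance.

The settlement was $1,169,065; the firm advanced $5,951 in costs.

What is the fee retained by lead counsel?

Fee base (net of costs): $1,169,065 − $5,951 = $1,163,114
First $150,000 at 34% = $51,000.00
Next $175,000 at 29% = $50,750.00
Next $154,000 at 24% = $36,960.00
Remaining $684,114 at 19% = $129,981.66
Fee: $51,000.00 + $50,750.00 + $36,960.00 + $129,981.66 = $268,691.66
$268,691.66 exceeds the $226,000 cap, so the fee is capped at $226,000.00.
Referral share: 16% of $226,000.00 = $36,160.00; lead counsel retains $226,000.00 − $36,160.00 = $189,840.00.

$189,840.00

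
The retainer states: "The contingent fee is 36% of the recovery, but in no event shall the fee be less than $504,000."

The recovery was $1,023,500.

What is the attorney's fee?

$504,000.00

36% of $1,023,500 = $368,460.00
That is below the $504,000 minimum, so the minimum applies.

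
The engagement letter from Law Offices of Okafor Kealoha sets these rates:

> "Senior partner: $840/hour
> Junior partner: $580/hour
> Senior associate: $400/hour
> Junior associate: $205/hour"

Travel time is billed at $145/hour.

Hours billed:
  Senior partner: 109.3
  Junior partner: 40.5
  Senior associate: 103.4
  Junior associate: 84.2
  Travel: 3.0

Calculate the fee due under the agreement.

Senior partner: 109.3 × $840 = $91,812.00
Junior partner: 40.5 × $580 = $23,490.00
Senior associate: 103.4 × $400 = $41,360.00
Junior associate: 84.2 × $205 = $17,261.00
Subtotal: $91,812.00 + $23,490.00 + $41,360.00 + $17,261.00 = $173,923.00
Travel: 3.0 × $145 = $435.00
Total: $173,923.00 + $435.00 = $174,358.00

$174,358.00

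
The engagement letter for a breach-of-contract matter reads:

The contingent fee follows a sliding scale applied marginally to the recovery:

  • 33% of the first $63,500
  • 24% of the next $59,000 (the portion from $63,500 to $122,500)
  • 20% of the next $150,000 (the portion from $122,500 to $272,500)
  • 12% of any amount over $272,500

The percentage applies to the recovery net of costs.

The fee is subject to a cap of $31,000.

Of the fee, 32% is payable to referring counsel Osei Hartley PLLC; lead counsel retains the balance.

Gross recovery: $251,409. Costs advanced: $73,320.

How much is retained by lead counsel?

$21,080.00

Fee base (net of costs): $251,409 − $73,320 = $178,089
First $63,500 at 33% = $20,955.00
Next $59,000 at 24% = $14,160.00
Remaining $55,589 at 20% = $11,117.80
Fee: $20,955.00 + $14,160.00 + $11,117.80 = $46,232.80
$46,232.80 exceeds the $31,000 cap, so the fee is capped at $31,000.00.
Referral share: 32% of $31,000.00 = $9,920.00; lead counsel retains $31,000.00 − $9,920.00 = $21,080.00.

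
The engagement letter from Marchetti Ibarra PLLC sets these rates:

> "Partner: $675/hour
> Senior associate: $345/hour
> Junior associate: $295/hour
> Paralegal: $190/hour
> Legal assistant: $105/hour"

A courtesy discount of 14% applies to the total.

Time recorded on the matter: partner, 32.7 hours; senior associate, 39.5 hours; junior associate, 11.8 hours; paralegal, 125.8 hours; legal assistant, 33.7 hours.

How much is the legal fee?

Partner: 32.7 × $675 = $22,072.50
Senior associate: 39.5 × $345 = $13,627.50
Junior associate: 11.8 × $295 = $3,481.00
Paralegal: 125.8 × $190 = $23,902.00
Legal assistant: 33.7 × $105 = $3,538.50
Subtotal: $66,621.50
Less 14% discount: −$9,327.01
Total: $66,621.50 − $9,327.01 = $57,294.49

$57,294.49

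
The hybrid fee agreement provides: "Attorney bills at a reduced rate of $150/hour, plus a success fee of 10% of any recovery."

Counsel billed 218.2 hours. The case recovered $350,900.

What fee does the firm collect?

Hourly: 218.2 × $150 = $32,730.00
Success fee: 10% of $350,900 = $35,090.00
Total: $32,730.00 + $35,090.00 = $67,820.00

$67,820.00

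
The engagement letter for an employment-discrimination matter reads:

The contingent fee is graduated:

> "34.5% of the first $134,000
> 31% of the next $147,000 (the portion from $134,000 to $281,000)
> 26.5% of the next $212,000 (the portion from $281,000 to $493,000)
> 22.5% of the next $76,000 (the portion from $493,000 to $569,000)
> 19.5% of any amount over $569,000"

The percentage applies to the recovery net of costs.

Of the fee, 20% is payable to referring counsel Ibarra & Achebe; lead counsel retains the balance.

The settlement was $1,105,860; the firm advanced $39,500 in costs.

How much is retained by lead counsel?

$209,652.16

Fee base (net of costs): $1,105,860 − $39,500 = $1,066,360
First $134,000 at 34.5% = $46,230.00
Next $147,000 at 31% = $45,570.00
Next $212,000 at 26.5% = $56,180.00
Next $76,000 at 22.5% = $17,100.00
Remaining $497,360 at 19.5% = $96,985.20
Fee: $46,230.00 + $45,570.00 + $56,180.00 + $17,100.00 + $96,985.20 = $262,065.20
Referral share: 20% of $262,065.20 = $52,413.04; lead counsel retains $262,065.20 − $52,413.04 = $209,652.16.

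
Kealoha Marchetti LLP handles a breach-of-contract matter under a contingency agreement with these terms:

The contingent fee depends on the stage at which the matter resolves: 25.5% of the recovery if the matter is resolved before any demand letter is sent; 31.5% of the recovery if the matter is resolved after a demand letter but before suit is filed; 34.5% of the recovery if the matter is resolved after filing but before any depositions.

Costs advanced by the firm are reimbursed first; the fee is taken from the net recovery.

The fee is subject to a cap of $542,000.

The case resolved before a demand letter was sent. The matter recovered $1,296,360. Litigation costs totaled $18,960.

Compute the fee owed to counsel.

$325,737.00

Fee base (net of costs): $1,296,360 − $18,960 = $1,277,400
The matter resolved before a demand letter was sent, so the 25.5% rate applies.
$1,277,400 × 25.5% = $325,737.00
$325,737.00 is under the $542,000 cap.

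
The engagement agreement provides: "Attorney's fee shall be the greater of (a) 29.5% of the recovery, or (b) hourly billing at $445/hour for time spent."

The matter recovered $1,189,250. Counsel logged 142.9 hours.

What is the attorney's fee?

$350,828.75

(a) 29.5% of $1,189,250 = $350,828.75
(b) 142.9 × $445 = $63,590.50
The greater is (a): $350,828.75.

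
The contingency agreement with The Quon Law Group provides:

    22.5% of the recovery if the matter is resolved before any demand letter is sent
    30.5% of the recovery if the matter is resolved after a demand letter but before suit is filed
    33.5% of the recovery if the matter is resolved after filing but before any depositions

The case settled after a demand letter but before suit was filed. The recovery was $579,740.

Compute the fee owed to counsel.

The matter settled after a demand letter but before suit was filed, so the 30.5% rate applies.
$579,740 × 30.5% = $176,820.70

$176,820.70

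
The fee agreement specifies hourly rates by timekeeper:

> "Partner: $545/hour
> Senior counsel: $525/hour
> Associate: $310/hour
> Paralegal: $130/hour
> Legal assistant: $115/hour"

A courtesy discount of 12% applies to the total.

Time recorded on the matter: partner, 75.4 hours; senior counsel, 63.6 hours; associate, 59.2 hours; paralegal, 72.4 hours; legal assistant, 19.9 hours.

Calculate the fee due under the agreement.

Partner: 75.4 × $545 = $41,093.00
Senior counsel: 63.6 × $525 = $33,390.00
Associate: 59.2 × $310 = $18,352.00
Paralegal: 72.4 × $130 = $9,412.00
Legal assistant: 19.9 × $115 = $2,288.50
Subtotal: $104,535.50
Less 12% discount: −$12,544.26
Total: $104,535.50 − $12,544.26 = $91,991.24

$91,991.24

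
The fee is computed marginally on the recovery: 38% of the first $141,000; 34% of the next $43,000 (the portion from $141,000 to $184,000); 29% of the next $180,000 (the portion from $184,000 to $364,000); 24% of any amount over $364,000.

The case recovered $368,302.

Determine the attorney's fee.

$121,432.48

First $141,000 at 38% = $53,580.00
Next $43,000 at 34% = $14,620.00
Next $180,000 at 29% = $52,200.00
Remaining $4,302 at 24% = $1,032.48
Fee: $53,580.00 + $14,620.00 + $52,200.00 + $1,032.48 = $121,432.48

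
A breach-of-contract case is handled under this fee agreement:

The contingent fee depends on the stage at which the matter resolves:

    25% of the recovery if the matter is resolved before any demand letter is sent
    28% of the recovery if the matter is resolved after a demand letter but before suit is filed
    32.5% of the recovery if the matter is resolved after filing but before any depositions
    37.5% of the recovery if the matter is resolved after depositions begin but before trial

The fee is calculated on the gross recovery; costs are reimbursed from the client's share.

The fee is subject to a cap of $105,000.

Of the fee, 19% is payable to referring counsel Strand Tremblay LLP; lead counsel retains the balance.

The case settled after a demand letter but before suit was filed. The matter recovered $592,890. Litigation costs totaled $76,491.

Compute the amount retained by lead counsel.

$85,050.00

Fee base is the gross recovery, $592,890; costs are reimbursed separately.
The matter settled after a demand letter but before suit was filed, so the 28% rate applies.
$592,890 × 28% = $166,009.20
$166,009.20 exceeds the $105,000 cap, so the fee is capped at $105,000.00.
Referral share: 19% of $105,000.00 = $19,950.00; lead counsel retains $105,000.00 − $19,950.00 = $85,050.00.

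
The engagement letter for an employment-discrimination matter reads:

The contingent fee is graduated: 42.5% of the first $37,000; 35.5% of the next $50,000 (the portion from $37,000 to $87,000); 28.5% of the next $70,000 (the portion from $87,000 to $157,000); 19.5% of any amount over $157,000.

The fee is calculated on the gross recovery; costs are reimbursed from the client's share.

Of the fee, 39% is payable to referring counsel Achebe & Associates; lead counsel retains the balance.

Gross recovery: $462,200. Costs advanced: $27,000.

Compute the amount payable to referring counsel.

$44,046.21

Fee base is the gross recovery, $462,200; costs are reimbursed separately.
First $37,000 at 42.5% = $15,725.00
Next $50,000 at 35.5% = $17,750.00
Next $70,000 at 28.5% = $19,950.00
Remaining $305,200 at 19.5% = $59,514.00
Fee: $15,725.00 + $17,750.00 + $19,950.00 + $59,514.00 = $112,939.00
Referral share: 39% of $112,939.00 = $44,046.21; lead counsel retains $112,939.00 − $44,046.21 = $68,892.79.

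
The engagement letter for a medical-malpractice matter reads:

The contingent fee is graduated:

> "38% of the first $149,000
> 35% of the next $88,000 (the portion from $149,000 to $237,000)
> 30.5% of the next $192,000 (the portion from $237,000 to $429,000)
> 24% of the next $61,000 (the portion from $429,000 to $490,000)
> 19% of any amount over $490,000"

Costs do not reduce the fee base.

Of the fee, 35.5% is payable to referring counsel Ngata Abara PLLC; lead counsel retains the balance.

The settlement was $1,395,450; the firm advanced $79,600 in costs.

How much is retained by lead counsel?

Fee base is the gross recovery, $1,395,450; costs are reimbursed separately.
First $149,000 at 38% = $56,620.00
Next $88,000 at 35% = $30,800.00
Next $192,000 at 30.5% = $58,560.00
Next $61,000 at 24% = $14,640.00
Remaining $905,450 at 19% = $172,035.50
Fee: $56,620.00 + $30,800.00 + $58,560.00 + $14,640.00 + $172,035.50 = $332,655.50
Referral share: 35.5% of $332,655.50 = $118,092.70; lead counsel retains $332,655.50 − $118,092.70 = $214,562.80.

$214,562.80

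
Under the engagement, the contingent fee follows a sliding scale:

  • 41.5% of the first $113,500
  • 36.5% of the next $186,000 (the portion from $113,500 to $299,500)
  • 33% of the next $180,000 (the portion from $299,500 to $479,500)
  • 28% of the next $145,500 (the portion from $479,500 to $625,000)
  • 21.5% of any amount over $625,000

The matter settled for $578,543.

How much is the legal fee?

First $113,500 at 41.5% = $47,102.50
Next $186,000 at 36.5% = $67,890.00
Next $180,000 at 33% = $59,400.00
Remaining $99,043 at 28% = $27,732.04
Fee: $47,102.50 + $67,890.00 + $59,400.00 + $27,732.04 = $202,124.54

$202,124.54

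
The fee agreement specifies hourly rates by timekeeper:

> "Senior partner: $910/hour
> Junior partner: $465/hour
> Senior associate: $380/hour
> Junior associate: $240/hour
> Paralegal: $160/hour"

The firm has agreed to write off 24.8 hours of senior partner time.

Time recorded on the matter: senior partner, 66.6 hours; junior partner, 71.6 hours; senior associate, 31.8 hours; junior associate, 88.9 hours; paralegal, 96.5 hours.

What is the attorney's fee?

$120,192.00

Senior partner: 66.6 × $910 = $60,606.00
Junior partner: 71.6 × $465 = $33,294.00
Senior associate: 31.8 × $380 = $12,084.00
Junior associate: 88.9 × $240 = $21,336.00
Paralegal: 96.5 × $160 = $15,440.00
Subtotal: $142,760.00
Write-off: 24.8 × $910 = $22,568.00
Total: $142,760.00 − $22,568.00 = $120,192.00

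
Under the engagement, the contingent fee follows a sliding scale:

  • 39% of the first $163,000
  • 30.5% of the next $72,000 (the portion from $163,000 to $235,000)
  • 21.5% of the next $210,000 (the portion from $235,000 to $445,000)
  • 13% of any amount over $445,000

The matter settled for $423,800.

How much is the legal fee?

$126,122.00

First $163,000 at 39% = $63,570.00
Next $72,000 at 30.5% = $21,960.00
Remaining $188,800 at 21.5% = $40,592.00
Fee: $63,570.00 + $21,960.00 + $40,592.00 = $126,122.00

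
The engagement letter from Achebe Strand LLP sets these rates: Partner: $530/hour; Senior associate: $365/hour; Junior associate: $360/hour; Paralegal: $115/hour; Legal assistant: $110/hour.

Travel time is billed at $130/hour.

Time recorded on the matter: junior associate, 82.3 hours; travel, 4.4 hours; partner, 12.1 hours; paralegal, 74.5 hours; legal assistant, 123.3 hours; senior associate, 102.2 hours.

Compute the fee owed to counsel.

$96,046.50

Partner: 12.1 × $530 = $6,413.00
Senior associate: 102.2 × $365 = $37,303.00
Junior associate: 82.3 × $360 = $29,628.00
Paralegal: 74.5 × $115 = $8,567.50
Legal assistant: 123.3 × $110 = $13,563.00
Subtotal: $6,413.00 + $37,303.00 + $29,628.00 + $8,567.50 + $13,563.00 = $95,474.50
Travel: 4.4 × $130 = $572.00
Total: $95,474.50 + $572.00 = $96,046.50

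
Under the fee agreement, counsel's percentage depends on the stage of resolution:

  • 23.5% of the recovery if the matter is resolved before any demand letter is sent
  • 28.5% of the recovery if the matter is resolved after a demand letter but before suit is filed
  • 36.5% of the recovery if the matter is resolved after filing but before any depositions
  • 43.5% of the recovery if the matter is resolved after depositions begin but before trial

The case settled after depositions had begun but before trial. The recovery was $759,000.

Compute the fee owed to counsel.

$330,165.00

The matter settled after depositions had begun but before trial, so the 43.5% rate applies.
$759,000 × 43.5% = $330,165.00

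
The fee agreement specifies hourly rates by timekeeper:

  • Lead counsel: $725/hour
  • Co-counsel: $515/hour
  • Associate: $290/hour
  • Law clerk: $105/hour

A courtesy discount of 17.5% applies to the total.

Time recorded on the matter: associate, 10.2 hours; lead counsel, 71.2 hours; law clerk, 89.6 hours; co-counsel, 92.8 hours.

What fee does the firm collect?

Lead counsel: 71.2 × $725 = $51,620.00
Co-counsel: 92.8 × $515 = $47,792.00
Associate: 10.2 × $290 = $2,958.00
Law clerk: 89.6 × $105 = $9,408.00
Subtotal: $111,778.00
Less 17.5% discount: −$19,561.15
Total: $111,778.00 − $19,561.15 = $92,216.85

$92,216.85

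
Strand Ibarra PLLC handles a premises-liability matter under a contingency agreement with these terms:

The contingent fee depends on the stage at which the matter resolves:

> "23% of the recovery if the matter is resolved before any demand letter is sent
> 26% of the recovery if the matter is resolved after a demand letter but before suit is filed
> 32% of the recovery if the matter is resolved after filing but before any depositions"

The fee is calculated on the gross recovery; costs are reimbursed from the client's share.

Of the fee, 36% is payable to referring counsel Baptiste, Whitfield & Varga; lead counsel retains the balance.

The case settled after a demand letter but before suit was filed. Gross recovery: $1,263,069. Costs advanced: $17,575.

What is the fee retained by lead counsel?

Fee base is the gross recovery, $1,263,069; costs are reimbursed separately.
The matter settled after a demand letter but before suit was filed, so the 26% rate applies.
$1,263,069 × 26% = $328,397.94
Referral share: 36% of $328,397.94 = $118,223.26; lead counsel retains $328,397.94 − $118,223.26 = $210,174.68.

$210,174.68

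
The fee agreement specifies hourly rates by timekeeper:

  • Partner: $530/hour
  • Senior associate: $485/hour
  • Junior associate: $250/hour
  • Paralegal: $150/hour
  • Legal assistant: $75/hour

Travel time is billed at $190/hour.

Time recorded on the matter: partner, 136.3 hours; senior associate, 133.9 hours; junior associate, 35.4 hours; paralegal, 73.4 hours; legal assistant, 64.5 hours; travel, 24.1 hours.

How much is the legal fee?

$166,457.00

Partner: 136.3 × $530 = $72,239.00
Senior associate: 133.9 × $485 = $64,941.50
Junior associate: 35.4 × $250 = $8,850.00
Paralegal: 73.4 × $150 = $11,010.00
Legal assistant: 64.5 × $75 = $4,837.50
Subtotal: $72,239.00 + $64,941.50 + $8,850.00 + $11,010.00 + $4,837.50 = $161,878.00
Travel: 24.1 × $190 = $4,579.00
Total: $161,878.00 + $4,579.00 = $166,457.00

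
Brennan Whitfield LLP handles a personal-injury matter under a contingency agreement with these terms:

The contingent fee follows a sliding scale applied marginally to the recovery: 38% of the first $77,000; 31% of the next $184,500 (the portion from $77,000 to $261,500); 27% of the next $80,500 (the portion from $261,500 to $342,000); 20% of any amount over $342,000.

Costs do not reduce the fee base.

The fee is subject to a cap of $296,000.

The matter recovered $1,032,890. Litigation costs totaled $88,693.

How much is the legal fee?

Fee base is the gross recovery, $1,032,890; costs are reimbursed separately.
First $77,000 at 38% = $29,260.00
Next $184,500 at 31% = $57,195.00
Next $80,500 at 27% = $21,735.00
Remaining $690,890 at 20% = $138,178.00
Fee: $29,260.00 + $57,195.00 + $21,735.00 + $138,178.00 = $246,368.00
$246,368.00 is under the $296,000 cap.

$246,368.00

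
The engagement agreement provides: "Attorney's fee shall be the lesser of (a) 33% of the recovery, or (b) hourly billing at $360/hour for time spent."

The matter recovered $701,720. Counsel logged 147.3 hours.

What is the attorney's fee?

(a) 33% of $701,720 = $231,567.60
(b) 147.3 × $360 = $53,028.00
The lesser is (b): $53,028.00.

$53,028.00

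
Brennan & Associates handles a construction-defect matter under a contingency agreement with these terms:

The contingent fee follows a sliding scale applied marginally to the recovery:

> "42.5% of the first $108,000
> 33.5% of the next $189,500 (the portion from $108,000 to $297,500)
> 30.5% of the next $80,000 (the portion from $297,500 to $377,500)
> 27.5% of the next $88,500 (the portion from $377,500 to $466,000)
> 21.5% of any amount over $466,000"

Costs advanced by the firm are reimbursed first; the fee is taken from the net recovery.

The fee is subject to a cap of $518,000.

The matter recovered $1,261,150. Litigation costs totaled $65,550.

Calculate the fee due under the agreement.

Fee base (net of costs): $1,261,150 − $65,550 = $1,195,600
First $108,000 at 42.5% = $45,900.00
Next $189,500 at 33.5% = $63,482.50
Next $80,000 at 30.5% = $24,400.00
Next $88,500 at 27.5% = $24,337.50
Remaining $729,600 at 21.5% = $156,864.00
Fee: $45,900.00 + $63,482.50 + $24,400.00 + $24,337.50 + $156,864.00 = $314,984.00
$314,984.00 is under the $518,000 cap.

$314,984.00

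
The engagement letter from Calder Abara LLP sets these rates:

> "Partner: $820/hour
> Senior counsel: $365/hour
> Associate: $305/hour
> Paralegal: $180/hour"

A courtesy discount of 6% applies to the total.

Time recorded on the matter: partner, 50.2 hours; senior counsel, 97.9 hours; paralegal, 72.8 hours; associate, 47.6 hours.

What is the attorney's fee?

$98,248.33

Partner: 50.2 × $820 = $41,164.00
Senior counsel: 97.9 × $365 = $35,733.50
Associate: 47.6 × $305 = $14,518.00
Paralegal: 72.8 × $180 = $13,104.00
Subtotal: $104,519.50
Less 6% discount: −$6,271.17
Total: $104,519.50 − $6,271.17 = $98,248.33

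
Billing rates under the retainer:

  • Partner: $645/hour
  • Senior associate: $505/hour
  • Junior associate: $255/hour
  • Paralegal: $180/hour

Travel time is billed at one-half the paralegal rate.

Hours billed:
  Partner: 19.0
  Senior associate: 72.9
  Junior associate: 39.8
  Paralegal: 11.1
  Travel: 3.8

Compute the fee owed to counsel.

Partner: 19.0 × $645 = $12,255.00
Senior associate: 72.9 × $505 = $36,814.50
Junior associate: 39.8 × $255 = $10,149.00
Paralegal: 11.1 × $180 = $1,998.00
Subtotal: $12,255.00 + $36,814.50 + $10,149.00 + $1,998.00 = $61,216.50
Travel: 3.8 × ($180 ÷ 2) = 3.8 × $90.00 = $342.00
Total: $61,216.50 + $342.00 = $61,558.50

$61,558.50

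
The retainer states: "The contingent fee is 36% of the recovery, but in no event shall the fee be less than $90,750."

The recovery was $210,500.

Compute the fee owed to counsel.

36% of $210,500 = $75,780.00
That is below the $90,750 minimum, so the minimum applies.

$90,750.00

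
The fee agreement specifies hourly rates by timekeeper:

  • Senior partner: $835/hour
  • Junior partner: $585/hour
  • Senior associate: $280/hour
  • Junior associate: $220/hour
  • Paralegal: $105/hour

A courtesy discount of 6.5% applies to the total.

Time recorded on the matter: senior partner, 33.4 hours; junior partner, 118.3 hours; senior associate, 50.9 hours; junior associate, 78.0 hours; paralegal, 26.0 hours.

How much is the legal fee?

Senior partner: 33.4 × $835 = $27,889.00
Junior partner: 118.3 × $585 = $69,205.50
Senior associate: 50.9 × $280 = $14,252.00
Junior associate: 78.0 × $220 = $17,160.00
Paralegal: 26.0 × $105 = $2,730.00
Subtotal: $131,236.50
Less 6.5% discount: −$8,530.37
Total: $131,236.50 − $8,530.37 = $122,706.13

$122,706.13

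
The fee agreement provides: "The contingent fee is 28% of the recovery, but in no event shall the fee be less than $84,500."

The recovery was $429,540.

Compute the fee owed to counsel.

$120,271.20

28% of $429,540 = $120,271.20
That exceeds the $84,500 minimum.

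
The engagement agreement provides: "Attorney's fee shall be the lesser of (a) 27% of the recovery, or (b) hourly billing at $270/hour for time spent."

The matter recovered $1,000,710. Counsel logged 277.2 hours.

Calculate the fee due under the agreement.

(a) 27% of $1,000,710 = $270,191.70
(b) 277.2 × $270 = $74,844.00
The lesser is (b): $74,844.00.

$74,844.00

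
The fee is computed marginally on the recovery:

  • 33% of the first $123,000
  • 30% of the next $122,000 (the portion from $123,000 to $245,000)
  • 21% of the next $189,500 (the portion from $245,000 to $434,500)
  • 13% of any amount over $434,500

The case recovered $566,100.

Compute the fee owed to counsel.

$134,093.00

First $123,000 at 33% = $40,590.00
Next $122,000 at 30% = $36,600.00
Next $189,500 at 21% = $39,795.00
Remaining $131,600 at 13% = $17,108.00
Fee: $40,590.00 + $36,600.00 + $39,795.00 + $17,108.00 = $134,093.00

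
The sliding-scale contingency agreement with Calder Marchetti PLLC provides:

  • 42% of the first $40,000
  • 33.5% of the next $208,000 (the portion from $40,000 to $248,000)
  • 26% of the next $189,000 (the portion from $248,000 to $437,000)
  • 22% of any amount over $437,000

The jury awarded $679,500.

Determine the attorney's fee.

$188,970.00

First $40,000 at 42% = $16,800.00
Next $208,000 at 33.5% = $69,680.00
Next $189,000 at 26% = $49,140.00
Remaining $242,500 at 22% = $53,350.00
Fee: $16,800.00 + $69,680.00 + $49,140.00 + $53,350.00 = $188,970.00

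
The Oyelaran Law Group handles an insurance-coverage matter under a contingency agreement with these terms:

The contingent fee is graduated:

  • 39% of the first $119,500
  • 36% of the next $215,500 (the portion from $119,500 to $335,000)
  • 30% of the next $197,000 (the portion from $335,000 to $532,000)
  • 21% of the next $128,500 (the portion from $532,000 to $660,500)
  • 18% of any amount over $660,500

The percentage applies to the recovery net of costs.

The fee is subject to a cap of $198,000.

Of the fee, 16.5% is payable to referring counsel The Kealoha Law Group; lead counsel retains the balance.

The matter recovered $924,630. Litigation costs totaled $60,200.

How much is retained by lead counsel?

Fee base (net of costs): $924,630 − $60,200 = $864,430
First $119,500 at 39% = $46,605.00
Next $215,500 at 36% = $77,580.00
Next $197,000 at 30% = $59,100.00
Next $128,500 at 21% = $26,985.00
Remaining $203,930 at 18% = $36,707.40
Fee: $46,605.00 + $77,580.00 + $59,100.00 + $26,985.00 + $36,707.40 = $246,977.40
$246,977.40 exceeds the $198,000 cap, so the fee is capped at $198,000.00.
Referral share: 16.5% of $198,000.00 = $32,670.00; lead counsel retains $198,000.00 − $32,670.00 = $165,330.00.

$165,330.00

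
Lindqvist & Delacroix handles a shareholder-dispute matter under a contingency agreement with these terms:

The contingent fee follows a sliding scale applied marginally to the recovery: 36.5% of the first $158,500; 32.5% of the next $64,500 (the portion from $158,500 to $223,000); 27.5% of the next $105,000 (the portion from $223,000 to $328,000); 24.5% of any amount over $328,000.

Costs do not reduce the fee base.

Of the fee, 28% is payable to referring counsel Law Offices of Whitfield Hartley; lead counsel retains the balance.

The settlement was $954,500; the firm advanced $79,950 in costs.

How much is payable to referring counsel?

$73,131.10

Fee base is the gross recovery, $954,500; costs are reimbursed separately.
First $158,500 at 36.5% = $57,852.50
Next $64,500 at 32.5% = $20,962.50
Next $105,000 at 27.5% = $28,875.00
Remaining $626,500 at 24.5% = $153,492.50
Fee: $57,852.50 + $20,962.50 + $28,875.00 + $153,492.50 = $261,182.50
Referral share: 28% of $261,182.50 = $73,131.10; lead counsel retains $261,182.50 − $73,131.10 = $188,051.40.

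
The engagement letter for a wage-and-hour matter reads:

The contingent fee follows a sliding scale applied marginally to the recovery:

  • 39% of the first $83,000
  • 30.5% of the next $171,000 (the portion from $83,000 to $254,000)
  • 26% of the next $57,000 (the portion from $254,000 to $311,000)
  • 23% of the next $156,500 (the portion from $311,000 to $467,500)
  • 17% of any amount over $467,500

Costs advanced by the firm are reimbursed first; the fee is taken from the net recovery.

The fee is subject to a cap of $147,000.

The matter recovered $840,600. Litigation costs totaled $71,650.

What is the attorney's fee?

$147,000.00

Fee base (net of costs): $840,600 − $71,650 = $768,950
First $83,000 at 39% = $32,370.00
Next $171,000 at 30.5% = $52,155.00
Next $57,000 at 26% = $14,820.00
Next $156,500 at 23% = $35,995.00
Remaining $301,450 at 17% = $51,246.50
Fee: $32,370.00 + $52,155.00 + $14,820.00 + $35,995.00 + $51,246.50 = $186,586.50
$186,586.50 exceeds the $147,000 cap, so the fee is capped at $147,000.00.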